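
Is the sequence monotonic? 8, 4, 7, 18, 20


Differences: -4, 3, 11, 2
Difference at position 2 is +3 (> 0) but position 1 is -4 (< 0) — sequence both rises and falls
→ NOT monotonic

Not monotonic


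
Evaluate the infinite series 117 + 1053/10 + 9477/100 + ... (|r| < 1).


S∞ = a₁/(1-r) = 117/(1 - 9/10)
= 117/(1/10)
= 1170

S∞ = 1170


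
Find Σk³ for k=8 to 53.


Σₖ₌8^53 k³ = [53·54/2]² − [7·8/2]²
= 2047761 − 784 = 2046977

Σk³ = 2046977


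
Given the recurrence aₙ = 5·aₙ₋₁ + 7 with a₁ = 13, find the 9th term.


Computing step by step:
a_1 = 13
a_2 = 72
a_3 = 367
a_4 = 1842
a_5 = 9217
a_6 = 46092
a_7 = 230467
a_8 = 1152342
a_9 = 5761717


a_9 = 5761717


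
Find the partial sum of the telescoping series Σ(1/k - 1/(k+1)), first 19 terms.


Telescoping: adjacent terms cancel.
= 1/1 - 1/20
= 1 - 1/20 = 19/20

Sum = 19/20


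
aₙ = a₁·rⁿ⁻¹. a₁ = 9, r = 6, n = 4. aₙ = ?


aₙ = a₁·r^(n-1)
= 9×6^3
= 9×216
= 1944

a_4 = 1944


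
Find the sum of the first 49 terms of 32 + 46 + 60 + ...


aₙ = 32 + (49-1)×14 = 704
Sₙ = n(a₁+aₙ)/2 = 49×(32+704)/2
= 49×736/2 = 18032

S_49 = 18032


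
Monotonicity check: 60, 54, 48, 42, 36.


Differences: -6, -6, -6, -6
All differences < 0 → strictly DECREASING

Monotonically decreasing


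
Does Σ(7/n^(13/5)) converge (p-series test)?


p-series test: Σ c/n^p converges if p > 1, diverges if p ≤ 1 (constant c > 0 doesn't affect convergence).
p = 13/5
13/5 > 1 → CONVERGES

Converges (p = 13/5 > 1)


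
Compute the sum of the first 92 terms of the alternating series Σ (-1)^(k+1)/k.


S = 1 - 1/2 + 1/3 - 1/4 + 1/5 - 1/6 + 1/7 - 1/8 ± ...
= 0.6877
(Full series converges to +ln(2) ≈ +0.6931)

S_92 = 0.6877


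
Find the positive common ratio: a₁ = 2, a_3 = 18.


r^(n-1) = aₙ/a₁
r^2 = 18/2 = 9
r = 9^(1/2)
= ±3; taking r > 0 gives r = 3

r = 3


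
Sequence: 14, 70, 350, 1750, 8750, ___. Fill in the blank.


Pattern: geometric (r=5)
Terms: 14, 70, 350, 1750, 8750
Next term = 43750

Next term = 43750


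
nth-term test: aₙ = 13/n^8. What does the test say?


lim(n→∞) 13/n^8 = 0
lim aₙ = 0 → nth-term test is INCONCLUSIVE
(Need other tests; this is actually a convergent p-series with p=8 > 1)

Inconclusive (lim aₙ = 0; need another test)


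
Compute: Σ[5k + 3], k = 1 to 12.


Σ(5k+3) = 5·Σk + 3·n
= 5·78 + 3·12
= 390 + 36 = 426

Σ = 426


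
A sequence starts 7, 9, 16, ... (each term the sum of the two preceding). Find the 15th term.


Computing iteratively: 7, 9, 16, 25, 41, 66, 107, 173, 280, 453, 733, 1186, ...
a_15 = 5024

a_15 = 5024


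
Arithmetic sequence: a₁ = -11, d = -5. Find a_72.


aₙ = a₁ + (n-1)d
= -11 + (72-1)×-5
= -11 - 355
= -366

a_72 = -366


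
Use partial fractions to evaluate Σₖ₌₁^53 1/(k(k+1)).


1/(k(k+1)) = 1/k - 1/(k+1) (partial fractions)
Telescoping: Σ = 1 - 1/54 = 53/54

Sum = 53/54


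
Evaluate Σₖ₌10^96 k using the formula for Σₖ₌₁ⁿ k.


Σₖ₌10^96 k = Σₖ₌₁^96 k − Σₖ₌₁^9 k
= 96·97/2 − 9·10/2
= 4656 − 45 = 4611

Σk = 4611


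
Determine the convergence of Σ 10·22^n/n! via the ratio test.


aₙ = 10·22^n/n!
a_{n+1}/aₙ = 22^(n+1)/(n+1)! × n!/22^n  (constant 10 cancels)
= 22/(n+1)
L = lim(n→∞) 22/(n+1) = 0
L < 1 → series CONVERGES

Converges (ratio test: L = 0 < 1)


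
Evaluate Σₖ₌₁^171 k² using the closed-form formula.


n = 171
n(n+1)(2n+1)/6 = 171×172×343/6
= 10088316/6 = 1681386

Σk² = 1681386


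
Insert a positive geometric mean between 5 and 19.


GM = √(5×19) = √95 = 9.7468

GM = 9.7468


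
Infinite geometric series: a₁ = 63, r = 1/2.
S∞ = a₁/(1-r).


S∞ = a₁/(1-r) = 63/(1 - 1/2)
= 63/(1/2)
= 126

S∞ = 126


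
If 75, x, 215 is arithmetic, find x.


AM = (75 + 215)/2 = 290/2 = 145

AM = 145


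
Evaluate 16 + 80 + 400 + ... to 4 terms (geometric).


Sₙ = 16×(5^4 - 1)/(5 - 1)
= 16×(625 - 1)/4
= 16×624/4
= 2496

S_4 = 2496


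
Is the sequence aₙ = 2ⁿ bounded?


aₙ = 2ⁿ → as n→∞, aₙ→∞ (since base 2 > 1)
No finite upper bound exists
The sequence is UNBOUNDED

Unbounded (aₙ → ∞ as n → ∞)


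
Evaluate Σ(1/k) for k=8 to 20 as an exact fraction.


Σₖ₌8^20 1/k = 1/8 + 1/9 + 1/10 + ... + 1/20
= 77976391/77597520
≈ 1.0049

Sum = 77976391/77597520 ≈ 1.0049


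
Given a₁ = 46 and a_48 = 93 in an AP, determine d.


d = (aₙ - a₁)/(n-1)
= (93 - 46)/(48-1)
= 47/47 = 1

d = 1


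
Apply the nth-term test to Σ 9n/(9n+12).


lim(n→∞) 9n/(9n+12) = 9/9 = 1  (divide numerator and denominator by n)
lim aₙ = 1 ≠ 0 → series DIVERGES

Diverges (lim aₙ = 1 ≠ 0)


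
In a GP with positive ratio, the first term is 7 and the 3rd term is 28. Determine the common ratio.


r^(n-1) = aₙ/a₁
r^2 = 28/7 = 4
r = 4^(1/2)
= ±2; taking r > 0 gives r = 2

r = 2


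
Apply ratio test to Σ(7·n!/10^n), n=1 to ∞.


aₙ = 7·n!/10^n
a_{n+1}/aₙ = (n+1)!/10^(n+1) × 10^n/n!  (constant 7 cancels)
= (n+1)/10
L = lim(n→∞) (n+1)/10 = ∞
L > 1 → series DIVERGES

Diverges (ratio test: L = ∞ > 1)


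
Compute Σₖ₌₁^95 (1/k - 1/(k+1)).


Telescoping: adjacent terms cancel.
= 1/1 - 1/96
= 1 - 1/96 = 95/96

Sum = 95/96


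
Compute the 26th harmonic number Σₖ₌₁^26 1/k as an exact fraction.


H_26 = 1/1 + 1/2 + 1/3 + ... + 1/26
= 34395742267/8923714800
≈ 3.8544

H_26 = 34395742267/8923714800 ≈ 3.8544


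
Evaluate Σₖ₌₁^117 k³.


n(n+1)/2 = 117×118/2 = 6903
Σk³ = 6903² = 47651409

Σk³ = 47651409


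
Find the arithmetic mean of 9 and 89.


AM = (9 + 89)/2 = 98/2 = 49

AM = 49


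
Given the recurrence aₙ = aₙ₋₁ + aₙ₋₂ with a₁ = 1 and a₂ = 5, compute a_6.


Computing iteratively: 1, 5, 6, 11, 17, 28
a_6 = 28

a_6 = 28


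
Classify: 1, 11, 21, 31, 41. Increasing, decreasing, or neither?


Differences: 10, 10, 10, 10
All differences > 0 → strictly INCREASING

Monotonically increasing


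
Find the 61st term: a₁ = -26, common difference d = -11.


aₙ = a₁ + (n-1)d
= -26 + (61-1)×-11
= -26 - 660
= -686

a_61 = -686


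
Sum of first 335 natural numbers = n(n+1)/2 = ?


n(n+1)/2 = 335×336/2 = 112560/2 = 56280

Σk = 56280


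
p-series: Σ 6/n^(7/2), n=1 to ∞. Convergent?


p-series test: Σ c/n^p converges if p > 1, diverges if p ≤ 1 (constant c > 0 doesn't affect convergence).
p = 7/2
7/2 > 1 → CONVERGES

Converges (p = 7/2 > 1)


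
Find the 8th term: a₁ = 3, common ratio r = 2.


aₙ = a₁·r^(n-1)
= 3×2^7
= 3×128
= 384

a_8 = 384


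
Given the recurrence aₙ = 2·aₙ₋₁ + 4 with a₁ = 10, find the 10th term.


Computing step by step:
a_1 = 10
a_2 = 24
a_3 = 52
a_4 = 108
a_5 = 220
a_6 = 444
a_7 = 892
a_8 = 1788
a_9 = 3580
a_10 = 7164


a_10 = 7164


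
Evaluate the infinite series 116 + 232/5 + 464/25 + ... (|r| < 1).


S∞ = a₁/(1-r) = 116/(1 - 2/5)
= 116/(3/5)
= 580/3

S∞ = 580/3


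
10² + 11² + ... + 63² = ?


Σₖ₌10^63 k² = Σₖ₌₁^63 k² − Σₖ₌₁^9 k²
= 63·64·127/6 − 9·10·19/6
= 85344 − 285 = 85059

Σk² = 85059


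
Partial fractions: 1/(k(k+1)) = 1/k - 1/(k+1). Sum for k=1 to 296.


1/(k(k+1)) = 1/k - 1/(k+1) (partial fractions)
Telescoping: Σ = 1 - 1/297 = 296/297

Sum = 296/297


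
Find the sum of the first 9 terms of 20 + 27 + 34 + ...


aₙ = 20 + (9-1)×7 = 76
Sₙ = n(a₁+aₙ)/2 = 9×(20+76)/2
= 9×96/2 = 432

S_9 = 432


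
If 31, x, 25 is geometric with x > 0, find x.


GM = √(31×25) = √775 = 27.8388

GM = 27.8388


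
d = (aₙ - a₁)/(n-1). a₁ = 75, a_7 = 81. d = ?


d = (aₙ - a₁)/(n-1)
= (81 - 75)/(7-1)
= 6/6 = 1

d = 1


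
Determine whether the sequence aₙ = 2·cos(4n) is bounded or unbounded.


For all n, -1 ≤ cos(4n) ≤ 1, so -2 ≤ 2·cos(4n) ≤ 2
Lower bound: -2, Upper bound: 2
The sequence IS bounded

Bounded (-2 ≤ aₙ ≤ 2)


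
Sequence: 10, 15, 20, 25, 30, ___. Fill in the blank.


Pattern: arithmetic (d=5)
Terms: 10, 15, 20, 25, 30
Next term = 35

Next term = 35


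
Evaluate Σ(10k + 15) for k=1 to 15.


Σ(10k+15) = 10·Σk + 15·n
= 10·120 + 15·15
= 1200 + 225 = 1425

Σ = 1425


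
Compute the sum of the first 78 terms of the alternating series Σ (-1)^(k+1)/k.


S = 1 - 1/2 + 1/3 - 1/4 + 1/5 - 1/6 + 1/7 - 1/8 ± ...
= 0.6868
(Full series converges to +ln(2) ≈ +0.6931)

S_78 = 0.6868


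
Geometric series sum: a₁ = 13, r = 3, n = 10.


Sₙ = 13×(3^10 - 1)/(3 - 1)
= 13×(59049 - 1)/2
= 13×59048/2
= 383812

S_10 = 383812


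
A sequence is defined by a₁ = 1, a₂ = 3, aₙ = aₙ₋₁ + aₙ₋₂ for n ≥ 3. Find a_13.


Computing iteratively: 1, 3, 4, 7, 11, 18, 29, 47, 76, 123, 199, 322, ...
a_13 = 521

a_13 = 521


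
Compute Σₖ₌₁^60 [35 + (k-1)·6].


aₙ = 35 + (60-1)×6 = 389
Sₙ = n(a₁+aₙ)/2 = 60×(35+389)/2
= 60×424/2 = 12720

S_60 = 12720


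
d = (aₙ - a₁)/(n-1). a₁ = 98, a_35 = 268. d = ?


d = (aₙ - a₁)/(n-1)
= (268 - 98)/(35-1)
= 170/34 = 5

d = 5


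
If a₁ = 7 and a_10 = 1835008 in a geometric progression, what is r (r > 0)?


r^(n-1) = aₙ/a₁
r^9 = 1835008/7 = 262144
r = 262144^(1/9)
= 4

r = 4


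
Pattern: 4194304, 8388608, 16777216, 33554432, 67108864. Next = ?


Pattern: powers of 2: 2ⁿ
Terms: 4194304, 8388608, 16777216, 33554432, 67108864
Next term = 134217728

Next term = 134217728


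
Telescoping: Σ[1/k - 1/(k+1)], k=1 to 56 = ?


Telescoping: adjacent terms cancel.
= 1/1 - 1/57
= 1 - 1/57 = 56/57

Sum = 56/57


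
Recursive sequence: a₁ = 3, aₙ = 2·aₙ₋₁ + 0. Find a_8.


Computing step by step:
a_1 = 3
a_2 = 6
a_3 = 12
a_4 = 24
a_5 = 48
a_6 = 96
a_7 = 192
a_8 = 384


a_8 = 384


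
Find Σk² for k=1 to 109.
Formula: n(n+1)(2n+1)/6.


n = 109
n(n+1)(2n+1)/6 = 109×110×219/6
= 2625810/6 = 437635

Σk² = 437635


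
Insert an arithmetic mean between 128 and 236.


AM = (128 + 236)/2 = 364/2 = 182

AM = 182


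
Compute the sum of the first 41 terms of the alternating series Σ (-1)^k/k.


S = -1 + 1/2 - 1/3 + 1/4 - 1/5 + 1/6 - 1/7 + 1/8 ± ...
= -0.7052
(Full series converges to -ln(2) ≈ -0.6931)

S_41 = -0.7052


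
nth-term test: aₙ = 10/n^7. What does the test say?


lim(n→∞) 10/n^7 = 0
lim aₙ = 0 → nth-term test is INCONCLUSIVE
(Need other tests; this is actually a convergent p-series with p=7 > 1)

Inconclusive (lim aₙ = 0; need another test)


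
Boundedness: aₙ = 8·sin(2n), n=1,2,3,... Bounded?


For all n, -1 ≤ sin(2n) ≤ 1, so -8 ≤ 8·sin(2n) ≤ 8
Lower bound: -8, Upper bound: 8
The sequence IS bounded

Bounded (-8 ≤ aₙ ≤ 8)


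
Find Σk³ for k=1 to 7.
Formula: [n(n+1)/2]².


n(n+1)/2 = 7×8/2 = 28
Σk³ = 28² = 784

Σk³ = 784


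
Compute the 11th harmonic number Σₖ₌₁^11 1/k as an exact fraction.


H_11 = 1/1 + 1/2 + 1/3 + ... + 1/11
= 83711/27720
≈ 3.0199

H_11 = 83711/27720 ≈ 3.0199


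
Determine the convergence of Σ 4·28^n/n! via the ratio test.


aₙ = 4·28^n/n!
a_{n+1}/aₙ = 28^(n+1)/(n+1)! × n!/28^n  (constant 4 cancels)
= 28/(n+1)
L = lim(n→∞) 28/(n+1) = 0
L < 1 → series CONVERGES

Converges (ratio test: L = 0 < 1)


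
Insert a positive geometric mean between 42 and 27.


GM = √(42×27) = √1134 = 33.6749

GM = 33.6749


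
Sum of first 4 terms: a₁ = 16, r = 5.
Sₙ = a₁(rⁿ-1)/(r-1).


Sₙ = 16×(5^4 - 1)/(5 - 1)
= 16×(625 - 1)/4
= 16×624/4
= 2496

S_4 = 2496


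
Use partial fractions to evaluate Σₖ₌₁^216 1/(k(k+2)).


1/(k(k+2)) = (1/2)·(1/k - 1/(k+2)) (partial fractions)
Telescoping: Σ = (1/2)·(1 + 1/2 - 1/217 - 1/218) = 17631/23653

Sum = 17631/23653


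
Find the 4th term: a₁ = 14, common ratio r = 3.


aₙ = a₁·r^(n-1)
= 14×3^3
= 14×27
= 378

a_4 = 378


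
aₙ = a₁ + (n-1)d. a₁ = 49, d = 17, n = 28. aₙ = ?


aₙ = a₁ + (n-1)d
= 49 + (28-1)×17
= 49 + 459
= 508

a_28 = 508


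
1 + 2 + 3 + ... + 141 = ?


n(n+1)/2 = 141×142/2 = 20022/2 = 10011

Σk = 10011


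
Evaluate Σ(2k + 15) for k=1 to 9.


Σ(2k+15) = 2·Σk + 15·n
= 2·45 + 15·9
= 90 + 135 = 225

Σ = 225


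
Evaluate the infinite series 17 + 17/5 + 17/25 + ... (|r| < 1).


S∞ = a₁/(1-r) = 17/(1 - 1/5)
= 17/(4/5)
= 85/4

S∞ = 85/4


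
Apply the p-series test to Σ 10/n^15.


p-series test: Σ c/n^p converges if p > 1, diverges if p ≤ 1 (constant c > 0 doesn't affect convergence).
p = 15
15 > 1 → CONVERGES

Converges (p = 15 > 1)


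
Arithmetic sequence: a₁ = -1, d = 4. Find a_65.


aₙ = a₁ + (n-1)d
= -1 + (65-1)×4
= -1 + 256
= 255

a_65 = 255


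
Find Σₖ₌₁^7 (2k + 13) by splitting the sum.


Σ(2k+13) = 2·Σk + 13·n
= 2·28 + 13·7
= 56 + 91 = 147

Σ = 147


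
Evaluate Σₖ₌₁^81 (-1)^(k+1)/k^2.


S = 1 - 1/4 + 1/9 - 1/16 + 1/25 - 1/36 + 1/49 - 1/64 ± ...
= 0.8225
(Full series converges to +π²/12 ≈ +0.8225)

S_81 = 0.8225


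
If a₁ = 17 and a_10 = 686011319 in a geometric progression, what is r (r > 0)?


r^(n-1) = aₙ/a₁
r^9 = 686011319/17 = 40353607
r = 40353607^(1/9)
= 7

r = 7


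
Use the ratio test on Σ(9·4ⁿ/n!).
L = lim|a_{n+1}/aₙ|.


aₙ = 9·4^n/n!
a_{n+1}/aₙ = 4^(n+1)/(n+1)! × n!/4^n  (constant 9 cancels)
= 4/(n+1)
L = lim(n→∞) 4/(n+1) = 0
L < 1 → series CONVERGES

Converges (ratio test: L = 0 < 1)


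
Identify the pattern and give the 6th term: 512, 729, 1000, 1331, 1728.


Pattern: perfect cubes: n³
Terms: 512, 729, 1000, 1331, 1728
Next term = 2197

Next term = 2197


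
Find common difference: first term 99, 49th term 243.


d = (aₙ - a₁)/(n-1)
= (243 - 99)/(49-1)
= 144/48 = 3

d = 3


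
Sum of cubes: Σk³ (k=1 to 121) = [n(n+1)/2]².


n(n+1)/2 = 121×122/2 = 7381
Σk³ = 7381² = 54479161

Σk³ = 54479161


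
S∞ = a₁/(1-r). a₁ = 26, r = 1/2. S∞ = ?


S∞ = a₁/(1-r) = 26/(1 - 1/2)
= 26/(1/2)
= 52

S∞ = 52


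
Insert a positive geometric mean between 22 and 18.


GM = √(22×18) = √396 = 19.8997

GM = 19.8997


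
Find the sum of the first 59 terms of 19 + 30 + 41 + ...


aₙ = 19 + (59-1)×11 = 657
Sₙ = n(a₁+aₙ)/2 = 59×(19+657)/2
= 59×676/2 = 19942

S_59 = 19942


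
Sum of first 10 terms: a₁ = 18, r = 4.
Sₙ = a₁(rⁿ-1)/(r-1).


Sₙ = 18×(4^10 - 1)/(4 - 1)
= 18×(1048576 - 1)/3
= 18×1048575/3
= 6291450

S_10 = 6291450


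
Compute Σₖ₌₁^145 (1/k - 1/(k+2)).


Telescoping with gap 2: two head and two tail terms survive.
= (1 + 1/2) - (1/146 + 1/147)
= 3/2 - 1/146 - 1/147 = 15950/10731

Sum = 15950/10731


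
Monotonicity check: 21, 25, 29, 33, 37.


Differences: 4, 4, 4, 4
All differences > 0 → strictly INCREASING

Monotonically increasing


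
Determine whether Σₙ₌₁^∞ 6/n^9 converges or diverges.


p-series test: Σ c/n^p converges if p > 1, diverges if p ≤ 1 (constant c > 0 doesn't affect convergence).
p = 9
9 > 1 → CONVERGES

Converges (p = 9 > 1)


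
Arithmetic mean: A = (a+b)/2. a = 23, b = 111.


AM = (23 + 111)/2 = 134/2 = 67

AM = 67


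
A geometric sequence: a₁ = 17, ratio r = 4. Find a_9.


aₙ = a₁·r^(n-1)
= 17×4^8
= 17×65536
= 1114112

a_9 = 1114112


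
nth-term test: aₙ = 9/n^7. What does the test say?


lim(n→∞) 9/n^7 = 0
lim aₙ = 0 → nth-term test is INCONCLUSIVE
(Need other tests; this is actually a convergent p-series with p=7 > 1)

Inconclusive (lim aₙ = 0; need another test)


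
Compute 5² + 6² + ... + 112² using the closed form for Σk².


Σₖ₌5^112 k² = Σₖ₌₁^112 k² − Σₖ₌₁^4 k²
= 112·113·225/6 − 4·5·9/6
= 474600 − 30 = 474570

Σk² = 474570


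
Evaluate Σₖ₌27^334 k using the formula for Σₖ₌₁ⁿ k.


Σₖ₌27^334 k = Σₖ₌₁^334 k − Σₖ₌₁^26 k
= 334·335/2 − 26·27/2
= 55945 − 351 = 55594

Σk = 55594


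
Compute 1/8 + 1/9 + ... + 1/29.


Σₖ₌8^29 1/k = 1/8 + 1/9 + 1/10 + ... + 1/29
= 3188050002127/2329089562800
≈ 1.3688

Sum = 3188050002127/2329089562800 ≈ 1.3688


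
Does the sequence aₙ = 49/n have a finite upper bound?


a₁ = 49, a₂ = 49/2, a₃ = 49/3, ...
0 < aₙ ≤ 49 for all n ≥ 1
Lower bound: 0, Upper bound: 49
The sequence IS bounded

Bounded (0 < aₙ ≤ 49)


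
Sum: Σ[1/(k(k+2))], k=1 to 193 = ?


1/(k(k+2)) = (1/2)·(1/k - 1/(k+2)) (partial fractions)
Telescoping: Σ = (1/2)·(1 + 1/2 - 1/194 - 1/195) = 14089/18915

Sum = 14089/18915


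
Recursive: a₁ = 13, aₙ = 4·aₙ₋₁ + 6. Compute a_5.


Computing step by step:
a_1 = 13
a_2 = 58
a_3 = 238
a_4 = 958
a_5 = 3838


a_5 = 3838


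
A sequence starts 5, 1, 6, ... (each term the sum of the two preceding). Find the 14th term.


Computing iteratively: 5, 1, 6, 7, 13, 20, 33, 53, 86, 139, 225, 364, ...
a_14 = 953

a_14 = 953


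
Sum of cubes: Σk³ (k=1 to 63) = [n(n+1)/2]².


n(n+1)/2 = 63×64/2 = 2016
Σk³ = 2016² = 4064256

Σk³ = 4064256


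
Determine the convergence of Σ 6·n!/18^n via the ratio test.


aₙ = 6·n!/18^n
a_{n+1}/aₙ = (n+1)!/18^(n+1) × 18^n/n!  (constant 6 cancels)
= (n+1)/18
L = lim(n→∞) (n+1)/18 = ∞
L > 1 → series DIVERGES

Diverges (ratio test: L = ∞ > 1)


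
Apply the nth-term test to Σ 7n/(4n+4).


lim(n→∞) 7n/(4n+4) = 7/4 = 7/4  (divide numerator and denominator by n)
lim aₙ = 7/4 ≠ 0 → series DIVERGES

Diverges (lim aₙ = 7/4 ≠ 0)


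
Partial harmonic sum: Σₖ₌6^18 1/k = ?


Σₖ₌6^18 1/k = 1/6 + 1/7 + 1/8 + ... + 1/18
= 989797/816816
≈ 1.2118

Sum = 989797/816816 ≈ 1.2118


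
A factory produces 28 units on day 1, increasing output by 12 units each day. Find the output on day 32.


aₙ = a₁ + (n-1)d
= 28 + (32-1)×12
= 28 + 372
= 400

a_32 = 400


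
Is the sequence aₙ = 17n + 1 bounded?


aₙ = 17n + 1 → as n→∞, aₙ→∞
No finite upper bound exists
The sequence is UNBOUNDED

Unbounded (aₙ → ∞ as n → ∞)


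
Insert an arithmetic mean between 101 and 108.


AM = (101 + 108)/2 = 209/2 = 104.5

AM = 104.5


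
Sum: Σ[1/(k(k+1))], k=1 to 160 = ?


1/(k(k+1)) = 1/k - 1/(k+1) (partial fractions)
Telescoping: Σ = 1 - 1/161 = 160/161

Sum = 160/161


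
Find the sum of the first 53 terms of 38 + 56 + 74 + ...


aₙ = 38 + (53-1)×18 = 974
Sₙ = n(a₁+aₙ)/2 = 53×(38+974)/2
= 53×1012/2 = 26818

S_53 = 26818


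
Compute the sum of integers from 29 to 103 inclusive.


Σₖ₌29^103 k = Σₖ₌₁^103 k − Σₖ₌₁^28 k
= 103·104/2 − 28·29/2
= 5356 − 406 = 4950

Σk = 4950


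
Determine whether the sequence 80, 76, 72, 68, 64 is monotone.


Differences: -4, -4, -4, -4
All differences < 0 → strictly DECREASING

Monotonically decreasing


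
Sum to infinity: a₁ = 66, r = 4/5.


S∞ = a₁/(1-r) = 66/(1 - 4/5)
= 66/(1/5)
= 330

S∞ = 330


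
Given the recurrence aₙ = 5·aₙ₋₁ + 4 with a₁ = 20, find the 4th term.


Computing step by step:
a_1 = 20
a_2 = 104
a_3 = 524
a_4 = 2624


a_4 = 2624


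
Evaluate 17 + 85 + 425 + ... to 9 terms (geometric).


Sₙ = 17×(5^9 - 1)/(5 - 1)
= 17×(1953125 - 1)/4
= 17×1953124/4
= 8300777

S_9 = 8300777


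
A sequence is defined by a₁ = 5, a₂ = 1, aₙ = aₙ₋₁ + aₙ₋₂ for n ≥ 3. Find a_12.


Computing iteratively: 5, 1, 6, 7, 13, 20, 33, 53, 86, 139, 225, 364
a_12 = 364

a_12 = 364


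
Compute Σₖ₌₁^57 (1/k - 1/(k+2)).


Telescoping with gap 2: two head and two tail terms survive.
= (1 + 1/2) - (1/58 + 1/59)
= 3/2 - 1/58 - 1/59 = 2508/1711

Sum = 2508/1711


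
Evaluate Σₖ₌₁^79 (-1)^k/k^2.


S = -1 + 1/4 - 1/9 + 1/16 - 1/25 + 1/36 - 1/49 + 1/64 ± ...
= -0.8225
(Full series converges to -π²/12 ≈ -0.8225)

S_79 = -0.8225


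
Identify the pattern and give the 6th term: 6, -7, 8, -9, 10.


Pattern: alternating sign, magnitude arithmetic (d=1)
Terms: 6, -7, 8, -9, 10
Next term = -11

Next term = -11


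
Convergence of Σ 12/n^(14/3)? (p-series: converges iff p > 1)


p-series test: Σ c/n^p converges if p > 1, diverges if p ≤ 1 (constant c > 0 doesn't affect convergence).
p = 14/3
14/3 > 1 → CONVERGES

Converges (p = 14/3 > 1)


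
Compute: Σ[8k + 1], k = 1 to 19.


Σ(8k+1) = 8·Σk + 1·n
= 8·190 + 1·19
= 1520 + 19 = 1539

Σ = 1539


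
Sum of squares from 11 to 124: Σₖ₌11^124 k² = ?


Σₖ₌11^124 k² = Σₖ₌₁^124 k² − Σₖ₌₁^10 k²
= 124·125·249/6 − 10·11·21/6
= 643250 − 385 = 642865

Σk² = 642865


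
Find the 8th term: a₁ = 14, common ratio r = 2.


aₙ = a₁·r^(n-1)
= 14×2^7
= 14×128
= 1792

a_8 = 1792


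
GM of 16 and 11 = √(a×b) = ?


GM = √(16×11) = √176 = 13.2665

GM = 13.2665


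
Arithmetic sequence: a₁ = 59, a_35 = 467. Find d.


d = (aₙ - a₁)/(n-1)
= (467 - 59)/(35-1)
= 408/34 = 12

d = 12


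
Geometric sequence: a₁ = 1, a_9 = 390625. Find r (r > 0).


r^(n-1) = aₙ/a₁
r^8 = 390625/1 = 390625
r = 390625^(1/8)
= ±5; taking r > 0 gives r = 5

r = 5


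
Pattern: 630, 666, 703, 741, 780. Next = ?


Pattern: triangular numbers: n(n+1)/2
Terms: 630, 666, 703, 741, 780
Next term = 820

Next term = 820


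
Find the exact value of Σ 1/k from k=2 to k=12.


Σₖ₌2^12 1/k = 1/2 + 1/3 + 1/4 + ... + 1/12
= 58301/27720
≈ 2.1032

Sum = 58301/27720 ≈ 2.1032


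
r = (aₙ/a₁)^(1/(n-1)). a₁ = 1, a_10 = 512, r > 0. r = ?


r^(n-1) = aₙ/a₁
r^9 = 512/1 = 512
r = 512^(1/9)
= 2

r = 2


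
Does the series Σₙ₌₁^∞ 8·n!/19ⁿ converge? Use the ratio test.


aₙ = 8·n!/19^n
a_{n+1}/aₙ = (n+1)!/19^(n+1) × 19^n/n!  (constant 8 cancels)
= (n+1)/19
L = lim(n→∞) (n+1)/19 = ∞
L > 1 → series DIVERGES

Diverges (ratio test: L = ∞ > 1)


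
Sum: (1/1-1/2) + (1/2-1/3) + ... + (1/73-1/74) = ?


Telescoping: adjacent terms cancel.
= 1/1 - 1/74
= 1 - 1/74 = 73/74

Sum = 73/74


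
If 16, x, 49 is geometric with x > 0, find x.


GM = √(16×49) = √784 = 28

GM = 28


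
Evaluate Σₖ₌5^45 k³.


Σₖ₌5^45 k³ = [45·46/2]² − [4·5/2]²
= 1071225 − 100 = 1071125

Σk³ = 1071125


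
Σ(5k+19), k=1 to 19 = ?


Σ(5k+19) = 5·Σk + 19·n
= 5·190 + 19·19
= 950 + 361 = 1311

Σ = 1311


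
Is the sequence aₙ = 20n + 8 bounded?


aₙ = 20n + 8 → as n→∞, aₙ→∞
No finite upper bound exists
The sequence is UNBOUNDED

Unbounded (aₙ → ∞ as n → ∞)


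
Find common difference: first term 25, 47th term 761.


d = (aₙ - a₁)/(n-1)
= (761 - 25)/(47-1)
= 736/46 = 16

d = 16


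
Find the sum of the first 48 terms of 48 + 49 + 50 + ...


aₙ = 48 + (48-1)×1 = 95
Sₙ = n(a₁+aₙ)/2 = 48×(48+95)/2
= 48×143/2 = 3432

S_48 = 3432


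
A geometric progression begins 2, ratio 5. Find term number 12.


aₙ = a₁·r^(n-1)
= 2×5^11
= 2×48828125
= 97656250

a_12 = 97656250


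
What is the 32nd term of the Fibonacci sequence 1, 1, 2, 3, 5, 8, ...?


Fibonacci sequence: 1, 1, 2, 3, 5, 8, 13, 21, 34, 55, 89, ...
F(32) = 2178309

F(32) = 2178309


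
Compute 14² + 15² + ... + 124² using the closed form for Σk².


Σₖ₌14^124 k² = Σₖ₌₁^124 k² − Σₖ₌₁^13 k²
= 124·125·249/6 − 13·14·27/6
= 643250 − 819 = 642431

Σk² = 642431


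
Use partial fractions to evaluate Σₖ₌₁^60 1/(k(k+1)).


1/(k(k+1)) = 1/k - 1/(k+1) (partial fractions)
Telescoping: Σ = 1 - 1/61 = 60/61

Sum = 60/61


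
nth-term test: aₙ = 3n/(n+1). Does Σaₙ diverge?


lim(n→∞) 3n/(n+1) = 3/1 = 3  (divide numerator and denominator by n)
lim aₙ = 3 ≠ 0 → series DIVERGES

Diverges (lim aₙ = 3 ≠ 0)


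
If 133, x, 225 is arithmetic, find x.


AM = (133 + 225)/2 = 358/2 = 179

AM = 179


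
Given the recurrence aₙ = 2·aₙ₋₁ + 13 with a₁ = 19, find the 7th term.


Computing step by step:
a_1 = 19
a_2 = 51
a_3 = 115
a_4 = 243
a_5 = 499
a_6 = 1011
a_7 = 2035


a_7 = 2035


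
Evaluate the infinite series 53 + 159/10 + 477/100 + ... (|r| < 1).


S∞ = a₁/(1-r) = 53/(1 - 3/10)
= 53/(7/10)
= 530/7

S∞ = 530/7


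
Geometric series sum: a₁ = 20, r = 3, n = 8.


Sₙ = 20×(3^8 - 1)/(3 - 1)
= 20×(6561 - 1)/2
= 20×6560/2
= 65600

S_8 = 65600


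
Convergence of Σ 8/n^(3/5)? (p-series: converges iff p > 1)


p-series test: Σ c/n^p converges if p > 1, diverges if p ≤ 1 (constant c > 0 doesn't affect convergence).
p = 3/5
3/5 ≤ 1 → DIVERGES

Diverges (p = 3/5 ≤ 1)


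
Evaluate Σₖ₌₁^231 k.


n(n+1)/2 = 231×232/2 = 53592/2 = 26796

Σk = 26796


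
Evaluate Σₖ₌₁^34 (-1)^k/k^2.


S = -1 + 1/4 - 1/9 + 1/16 - 1/25 + 1/36 - 1/49 + 1/64 ± ...
= -0.822
(Full series converges to -π²/12 ≈ -0.8225)

S_34 = -0.822


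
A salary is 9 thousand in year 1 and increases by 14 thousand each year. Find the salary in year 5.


aₙ = a₁ + (n-1)d
= 9 + (5-1)×14
= 9 + 56
= 65

a_5 = 65


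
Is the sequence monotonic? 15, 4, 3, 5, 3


Differences: -11, -1, 2, -2
Difference at position 3 is +2 (> 0) but position 1 is -11 (< 0) — sequence both rises and falls
→ NOT monotonic

Not monotonic


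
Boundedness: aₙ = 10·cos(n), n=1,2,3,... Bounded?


For all n, -1 ≤ cos(n) ≤ 1, so -10 ≤ 10·cos(n) ≤ 10
Lower bound: -10, Upper bound: 10
The sequence IS bounded

Bounded (-10 ≤ aₙ ≤ 10)


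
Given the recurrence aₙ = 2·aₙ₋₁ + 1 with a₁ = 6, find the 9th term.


Computing step by step:
a_1 = 6
a_2 = 13
a_3 = 27
a_4 = 55
a_5 = 111
a_6 = 223
a_7 = 447
a_8 = 895
a_9 = 1791


a_9 = 1791


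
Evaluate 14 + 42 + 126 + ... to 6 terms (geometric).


Sₙ = 14×(3^6 - 1)/(3 - 1)
= 14×(729 - 1)/2
= 14×728/2
= 5096

S_6 = 5096


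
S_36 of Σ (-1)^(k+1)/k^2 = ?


S = 1 - 1/4 + 1/9 - 1/16 + 1/25 - 1/36 + 1/49 - 1/64 ± ...
= 0.8221
(Full series converges to +π²/12 ≈ +0.8225)

S_36 = 0.8221


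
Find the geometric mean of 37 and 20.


GM = √(37×20) = √740 = 27.2029

GM = 27.2029


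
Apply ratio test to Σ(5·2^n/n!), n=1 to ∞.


aₙ = 5·2^n/n!
a_{n+1}/aₙ = 2^(n+1)/(n+1)! × n!/2^n  (constant 5 cancels)
= 2/(n+1)
L = lim(n→∞) 2/(n+1) = 0
L < 1 → series CONVERGES

Converges (ratio test: L = 0 < 1)


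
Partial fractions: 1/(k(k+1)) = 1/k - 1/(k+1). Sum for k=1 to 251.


1/(k(k+1)) = 1/k - 1/(k+1) (partial fractions)
Telescoping: Σ = 1 - 1/252 = 251/252

Sum = 251/252


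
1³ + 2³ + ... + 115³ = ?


n(n+1)/2 = 115×116/2 = 6670
Σk³ = 6670² = 44488900

Σk³ = 44488900


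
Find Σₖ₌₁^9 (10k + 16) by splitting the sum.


Σ(10k+16) = 10·Σk + 16·n
= 10·45 + 16·9
= 450 + 144 = 594

Σ = 594


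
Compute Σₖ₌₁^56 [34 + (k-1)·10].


aₙ = 34 + (56-1)×10 = 584
Sₙ = n(a₁+aₙ)/2 = 56×(34+584)/2
= 56×618/2 = 17304

S_56 = 17304


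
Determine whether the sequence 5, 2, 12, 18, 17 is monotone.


Differences: -3, 10, 6, -1
Difference at position 2 is +10 (> 0) but position 1 is -3 (< 0) — sequence both rises and falls
→ NOT monotonic

Not monotonic


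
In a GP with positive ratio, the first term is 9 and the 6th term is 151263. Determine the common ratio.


r^(n-1) = aₙ/a₁
r^5 = 151263/9 = 16807
r = 16807^(1/5)
= 7

r = 7


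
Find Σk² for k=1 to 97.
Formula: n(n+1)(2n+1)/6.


n = 97
n(n+1)(2n+1)/6 = 97×98×195/6
= 1853670/6 = 308945

Σk² = 308945


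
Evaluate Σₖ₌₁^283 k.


n(n+1)/2 = 283×284/2 = 80372/2 = 40186

Σk = 40186


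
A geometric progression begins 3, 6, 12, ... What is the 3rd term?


aₙ = a₁·r^(n-1)
= 3×2^2
= 3×4
= 12

a_3 = 12


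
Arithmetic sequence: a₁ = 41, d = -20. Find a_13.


aₙ = a₁ + (n-1)d
= 41 + (13-1)×-20
= 41 - 240
= -199

a_13 = -199


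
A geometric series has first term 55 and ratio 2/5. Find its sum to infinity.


S∞ = a₁/(1-r) = 55/(1 - 2/5)
= 55/(3/5)
= 275/3

S∞ = 275/3


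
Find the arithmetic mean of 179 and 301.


AM = (179 + 301)/2 = 480/2 = 240

AM = 240


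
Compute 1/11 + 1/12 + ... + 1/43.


Σₖ₌11^43 1/k = 1/11 + 1/12 + 1/13 + ... + 1/43
= 1216865528621842739/856326196254765600
≈ 1.421

Sum = 1216865528621842739/856326196254765600 ≈ 1.421


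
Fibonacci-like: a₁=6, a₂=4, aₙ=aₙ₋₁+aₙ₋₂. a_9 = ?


Computing iteratively: 6, 4, 10, 14, 24, 38, 62, 100, 162
a_9 = 162

a_9 = 162


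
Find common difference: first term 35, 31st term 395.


d = (aₙ - a₁)/(n-1)
= (395 - 35)/(31-1)
= 360/30 = 12

d = 12


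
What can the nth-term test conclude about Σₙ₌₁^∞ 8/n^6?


lim(n→∞) 8/n^6 = 0
lim aₙ = 0 → nth-term test is INCONCLUSIVE
(Need other tests; this is actually a convergent p-series with p=6 > 1)

Inconclusive (lim aₙ = 0; need another test)


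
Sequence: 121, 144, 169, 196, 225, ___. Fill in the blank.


Pattern: perfect squares: n²
Terms: 121, 144, 169, 196, 225
Next term = 256

Next term = 256


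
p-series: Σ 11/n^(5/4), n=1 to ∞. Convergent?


p-series test: Σ c/n^p converges if p > 1, diverges if p ≤ 1 (constant c > 0 doesn't affect convergence).
p = 5/4
5/4 > 1 → CONVERGES

Converges (p = 5/4 > 1)


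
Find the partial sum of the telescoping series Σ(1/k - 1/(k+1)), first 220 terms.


Telescoping: adjacent terms cancel.
= 1/1 - 1/221
= 1 - 1/221 = 220/221

Sum = 220/221


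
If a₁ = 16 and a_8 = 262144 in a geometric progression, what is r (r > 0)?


r^(n-1) = aₙ/a₁
r^7 = 262144/16 = 16384
r = 16384^(1/7)
= 4

r = 4


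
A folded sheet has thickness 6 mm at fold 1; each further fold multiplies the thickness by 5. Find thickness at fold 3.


aₙ = a₁·r^(n-1)
= 6×5^2
= 6×25
= 150

a_3 = 150


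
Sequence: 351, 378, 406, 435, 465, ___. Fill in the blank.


Pattern: triangular numbers: n(n+1)/2
Terms: 351, 378, 406, 435, 465
Next term = 496

Next term = 496


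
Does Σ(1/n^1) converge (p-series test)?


p-series test: Σ c/n^p converges if p > 1, diverges if p ≤ 1 (constant c > 0 doesn't affect convergence).
p = 1
1 ≤ 1 → DIVERGES

Diverges (p = 1 ≤ 1)


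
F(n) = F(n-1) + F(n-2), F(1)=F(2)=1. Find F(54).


Fibonacci sequence: 1, 1, 2, 3, 5, 8, 13, 21, 34, 55, 89, ...
F(54) = 86267571272

F(54) = 86267571272


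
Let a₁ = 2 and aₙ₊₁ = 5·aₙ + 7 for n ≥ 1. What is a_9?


Computing step by step:
a_1 = 2
a_2 = 17
a_3 = 92
a_4 = 467
a_5 = 2342
a_6 = 11717
a_7 = 58592
a_8 = 292967
a_9 = 1464842


a_9 = 1464842


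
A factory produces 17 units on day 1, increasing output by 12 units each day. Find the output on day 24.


aₙ = a₁ + (n-1)d
= 17 + (24-1)×12
= 17 + 276
= 293

a_24 = 293


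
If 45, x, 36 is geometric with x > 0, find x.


GM = √(45×36) = √1620 = 40.2492

GM = 40.2492


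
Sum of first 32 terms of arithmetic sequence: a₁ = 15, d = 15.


aₙ = 15 + (32-1)×15 = 480
Sₙ = n(a₁+aₙ)/2 = 32×(15+480)/2
= 32×495/2 = 7920

S_32 = 7920


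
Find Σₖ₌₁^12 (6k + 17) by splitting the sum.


Σ(6k+17) = 6·Σk + 17·n
= 6·78 + 17·12
= 468 + 204 = 672

Σ = 672


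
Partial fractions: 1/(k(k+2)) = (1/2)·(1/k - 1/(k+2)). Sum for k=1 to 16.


1/(k(k+2)) = (1/2)·(1/k - 1/(k+2)) (partial fractions)
Telescoping: Σ = (1/2)·(1 + 1/2 - 1/17 - 1/18) = 106/153

Sum = 106/153


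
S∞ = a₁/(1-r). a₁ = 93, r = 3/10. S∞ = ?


S∞ = a₁/(1-r) = 93/(1 - 3/10)
= 93/(7/10)
= 930/7

S∞ = 930/7


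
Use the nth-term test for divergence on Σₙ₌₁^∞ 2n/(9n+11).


lim(n→∞) 2n/(9n+11) = 2/9 = 2/9  (divide numerator and denominator by n)
lim aₙ = 2/9 ≠ 0 → series DIVERGES

Diverges (lim aₙ = 2/9 ≠ 0)


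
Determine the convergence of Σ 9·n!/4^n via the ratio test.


aₙ = 9·n!/4^n
a_{n+1}/aₙ = (n+1)!/4^(n+1) × 4^n/n!  (constant 9 cancels)
= (n+1)/4
L = lim(n→∞) (n+1)/4 = ∞
L > 1 → series DIVERGES

Diverges (ratio test: L = ∞ > 1)


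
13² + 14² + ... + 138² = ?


Σₖ₌13^138 k² = Σₖ₌₁^138 k² − Σₖ₌₁^12 k²
= 138·139·277/6 − 12·13·25/6
= 885569 − 650 = 884919

Σk² = 884919


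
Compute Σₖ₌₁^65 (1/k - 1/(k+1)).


Telescoping: adjacent terms cancel.
= 1/1 - 1/66
= 1 - 1/66 = 65/66

Sum = 65/66


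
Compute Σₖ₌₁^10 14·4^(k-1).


Sₙ = 14×(4^10 - 1)/(4 - 1)
= 14×(1048576 - 1)/3
= 14×1048575/3
= 4893350

S_10 = 4893350


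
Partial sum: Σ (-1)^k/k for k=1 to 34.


S = -1 + 1/2 - 1/3 + 1/4 - 1/5 + 1/6 - 1/7 + 1/8 ± ...
= -0.6787
(Full series converges to -ln(2) ≈ -0.6931)

S_34 = -0.6787


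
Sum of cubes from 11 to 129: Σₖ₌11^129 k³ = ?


Σₖ₌11^129 k³ = [129·130/2]² − [10·11/2]²
= 70308225 − 3025 = 70305200

Σk³ = 70305200


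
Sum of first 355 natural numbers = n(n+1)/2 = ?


n(n+1)/2 = 355×356/2 = 126380/2 = 63190

Σk = 63190


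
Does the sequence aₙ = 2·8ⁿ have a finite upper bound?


aₙ = 2·8ⁿ → as n→∞, aₙ→∞ (since base 8 > 1)
No finite upper bound exists
The sequence is UNBOUNDED

Unbounded (aₙ → ∞ as n → ∞)


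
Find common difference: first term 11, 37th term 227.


d = (aₙ - a₁)/(n-1)
= (227 - 11)/(37-1)
= 216/36 = 6

d = 6


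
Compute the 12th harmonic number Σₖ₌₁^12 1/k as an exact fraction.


H_12 = 1/1 + 1/2 + 1/3 + ... + 1/12
= 86021/27720
≈ 3.1032

H_12 = 86021/27720 ≈ 3.1032


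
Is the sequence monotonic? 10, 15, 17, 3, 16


Differences: 5, 2, -14, 13
Difference at position 1 is +5 (> 0) but position 3 is -14 (< 0) — sequence both rises and falls
→ NOT monotonic

Not monotonic


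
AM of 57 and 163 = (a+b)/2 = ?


AM = (57 + 163)/2 = 220/2 = 110

AM = 110


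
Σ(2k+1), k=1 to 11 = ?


Σ(2k+1) = 2·Σk + 1·n
= 2·66 + 1·11
= 132 + 11 = 143

Σ = 143


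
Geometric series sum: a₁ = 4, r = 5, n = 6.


Sₙ = 4×(5^6 - 1)/(5 - 1)
= 4×(15625 - 1)/4
= 4×15624/4
= 15624

S_6 = 15624


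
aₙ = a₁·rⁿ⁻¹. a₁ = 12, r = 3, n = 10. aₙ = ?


aₙ = a₁·r^(n-1)
= 12×3^9
= 12×19683
= 236196

a_10 = 236196


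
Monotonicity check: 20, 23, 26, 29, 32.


Differences: 3, 3, 3, 3
All differences > 0 → strictly INCREASING

Monotonically increasing


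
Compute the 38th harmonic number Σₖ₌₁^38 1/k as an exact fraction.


H_38 = 1/1 + 1/2 + 1/3 + ... + 1/38
= 2053580969474233/485721041551200
≈ 4.2279

H_38 = 2053580969474233/485721041551200 ≈ 4.2279


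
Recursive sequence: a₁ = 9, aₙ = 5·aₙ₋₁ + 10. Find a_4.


Computing step by step:
a_1 = 9
a_2 = 55
a_3 = 285
a_4 = 1435


a_4 = 1435


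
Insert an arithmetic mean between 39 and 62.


AM = (39 + 62)/2 = 101/2 = 50.5

AM = 50.5


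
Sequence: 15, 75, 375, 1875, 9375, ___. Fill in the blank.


Pattern: geometric (r=5)
Terms: 15, 75, 375, 1875, 9375
Next term = 46875

Next term = 46875


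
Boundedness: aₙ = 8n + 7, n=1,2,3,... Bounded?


aₙ = 8n + 7 → as n→∞, aₙ→∞
No finite upper bound exists
The sequence is UNBOUNDED

Unbounded (aₙ → ∞ as n → ∞)


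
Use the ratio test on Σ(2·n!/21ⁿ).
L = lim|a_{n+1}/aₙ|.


aₙ = 2·n!/21^n
a_{n+1}/aₙ = (n+1)!/21^(n+1) × 21^n/n!  (constant 2 cancels)
= (n+1)/21
L = lim(n→∞) (n+1)/21 = ∞
L > 1 → series DIVERGES

Diverges (ratio test: L = ∞ > 1)


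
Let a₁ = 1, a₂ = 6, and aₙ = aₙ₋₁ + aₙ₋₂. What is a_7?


Computing iteratively: 1, 6, 7, 13, 20, 33, 53
a_7 = 53

a_7 = 53


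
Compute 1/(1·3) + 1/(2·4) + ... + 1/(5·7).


1/(k(k+2)) = (1/2)·(1/k - 1/(k+2)) (partial fractions)
Telescoping: Σ = (1/2)·(1 + 1/2 - 1/6 - 1/7) = 25/42

Sum = 25/42


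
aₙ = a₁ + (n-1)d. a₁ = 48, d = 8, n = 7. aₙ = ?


aₙ = a₁ + (n-1)d
= 48 + (7-1)×8
= 48 + 48
= 96

a_7 = 96


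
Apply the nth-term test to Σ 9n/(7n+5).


lim(n→∞) 9n/(7n+5) = 9/7 = 9/7  (divide numerator and denominator by n)
lim aₙ = 9/7 ≠ 0 → series DIVERGES

Diverges (lim aₙ = 9/7 ≠ 0)


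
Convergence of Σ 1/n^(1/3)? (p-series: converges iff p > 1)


p-series test: Σ c/n^p converges if p > 1, diverges if p ≤ 1 (constant c > 0 doesn't affect convergence).
p = 1/3
1/3 ≤ 1 → DIVERGES

Diverges (p = 1/3 ≤ 1)


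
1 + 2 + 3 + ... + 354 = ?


n(n+1)/2 = 354×355/2 = 125670/2 = 62835

Σk = 62835


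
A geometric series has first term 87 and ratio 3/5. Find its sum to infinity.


S∞ = a₁/(1-r) = 87/(1 - 3/5)
= 87/(2/5)
= 435/2

S∞ = 435/2


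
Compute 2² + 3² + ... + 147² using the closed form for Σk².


Σₖ₌2^147 k² = Σₖ₌₁^147 k² − Σₖ₌₁^1 k²
= 147·148·295/6 − 1·2·3/6
= 1069670 − 1 = 1069669

Σk² = 1069669


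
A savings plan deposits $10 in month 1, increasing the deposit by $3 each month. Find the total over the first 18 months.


aₙ = 10 + (18-1)×3 = 61
Sₙ = n(a₁+aₙ)/2 = 18×(10+61)/2
= 18×71/2 = 639

S_18 = 639


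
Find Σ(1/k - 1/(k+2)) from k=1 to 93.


Telescoping with gap 2: two head and two tail terms survive.
= (1 + 1/2) - (1/94 + 1/95)
= 3/2 - 1/94 - 1/95 = 6603/4465

Sum = 6603/4465


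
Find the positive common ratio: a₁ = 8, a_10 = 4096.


r^(n-1) = aₙ/a₁
r^9 = 4096/8 = 512
r = 512^(1/9)
= 2

r = 2


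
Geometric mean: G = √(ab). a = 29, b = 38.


GM = √(29×38) = √1102 = 33.1964

GM = 33.1964


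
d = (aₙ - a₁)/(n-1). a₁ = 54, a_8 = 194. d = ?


d = (aₙ - a₁)/(n-1)
= (194 - 54)/(8-1)
= 140/7 = 20

d = 20


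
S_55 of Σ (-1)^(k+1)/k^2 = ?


S = 1 - 1/4 + 1/9 - 1/16 + 1/25 - 1/36 + 1/49 - 1/64 ± ...
= 0.8226
(Full series converges to +π²/12 ≈ +0.8225)

S_55 = 0.8226


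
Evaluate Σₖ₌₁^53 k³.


n(n+1)/2 = 53×54/2 = 1431
Σk³ = 1431² = 2047761

Σk³ = 2047761


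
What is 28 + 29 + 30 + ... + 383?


Σₖ₌28^383 k = Σₖ₌₁^383 k − Σₖ₌₁^27 k
= 383·384/2 − 27·28/2
= 73536 − 378 = 73158

Σk = 73158


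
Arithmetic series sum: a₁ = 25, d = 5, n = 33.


aₙ = 25 + (33-1)×5 = 185
Sₙ = n(a₁+aₙ)/2 = 33×(25+185)/2
= 33×210/2 = 3465

S_33 = 3465


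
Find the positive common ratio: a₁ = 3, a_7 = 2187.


r^(n-1) = aₙ/a₁
r^6 = 2187/3 = 729
r = 729^(1/6)
= ±3; taking r > 0 gives r = 3

r = 3


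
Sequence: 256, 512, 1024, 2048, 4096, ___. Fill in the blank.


Pattern: powers of 2: 2ⁿ
Terms: 256, 512, 1024, 2048, 4096
Next term = 8192

Next term = 8192


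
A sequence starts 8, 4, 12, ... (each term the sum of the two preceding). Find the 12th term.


Computing iteratively: 8, 4, 12, 16, 28, 44, 72, 116, 188, 304, 492, 796
a_12 = 796

a_12 = 796


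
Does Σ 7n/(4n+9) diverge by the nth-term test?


lim(n→∞) 7n/(4n+9) = 7/4 = 7/4  (divide numerator and denominator by n)
lim aₙ = 7/4 ≠ 0 → series DIVERGES

Diverges (lim aₙ = 7/4 ≠ 0)


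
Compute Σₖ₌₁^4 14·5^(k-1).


Sₙ = 14×(5^4 - 1)/(5 - 1)
= 14×(625 - 1)/4
= 14×624/4
= 2184

S_4 = 2184


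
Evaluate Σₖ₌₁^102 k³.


n(n+1)/2 = 102×103/2 = 5253
Σk³ = 5253² = 27594009

Σk³ = 27594009
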